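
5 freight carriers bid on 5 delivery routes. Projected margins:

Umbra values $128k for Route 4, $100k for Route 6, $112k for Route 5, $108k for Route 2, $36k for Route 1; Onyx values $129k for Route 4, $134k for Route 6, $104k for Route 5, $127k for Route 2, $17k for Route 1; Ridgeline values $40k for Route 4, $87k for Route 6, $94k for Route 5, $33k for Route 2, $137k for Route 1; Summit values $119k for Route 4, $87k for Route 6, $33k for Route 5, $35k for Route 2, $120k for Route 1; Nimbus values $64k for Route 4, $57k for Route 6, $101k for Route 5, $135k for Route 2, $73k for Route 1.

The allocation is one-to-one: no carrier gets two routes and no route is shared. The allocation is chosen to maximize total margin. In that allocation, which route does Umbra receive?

Umbra receives Route 5.

Optimal: Umbra→Route 5 ($112k), Onyx→Route 6 ($134k), Ridgeline→Route 1 ($137k), Summit→Route 4 ($119k), Nimbus→Route 2 ($135k) — total 112+134+137+119+135 = $637k.
Max-entry greedy (repeatedly take the single best remaining cell) gives $567k, worse by 70.
Next-best assignment: Umbra→Route 4, Onyx→Route 6, Ridgeline→Route 5, Summit→Route 1, Nimbus→Route 2 = $611k.
Swapping Umbra↔Ridgeline (Umbra→Route 1 $36k, Ridgeline→Route 5 $94k) loses 119.
Every other assignment is strictly worse.
Umbra's own top route is Route 4 ($128k), but forcing Umbra→Route 4 and reassigning the rest optimally gives only $611k — worse by 26.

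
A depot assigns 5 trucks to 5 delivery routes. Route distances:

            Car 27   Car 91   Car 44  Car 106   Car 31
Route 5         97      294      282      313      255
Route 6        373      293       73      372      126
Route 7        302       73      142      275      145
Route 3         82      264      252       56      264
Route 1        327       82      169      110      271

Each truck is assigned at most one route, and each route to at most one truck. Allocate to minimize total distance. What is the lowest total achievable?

Optimal: Car 27→Route 5 (97 km), Car 91→Route 1 (82 km), Car 44→Route 6 (73 km), Car 106→Route 3 (56 km), Car 31→Route 7 (145 km) — total 97+82+73+56+145 = 453 km.
Min-entry greedy (repeatedly take the single cheapest remaining cell) gives 570 km, worse by 117.
Next-best assignment: Car 27→Route 5, Car 91→Route 1, Car 44→Route 7, Car 106→Route 3, Car 31→Route 6 = 503 km.
Swapping Car 27↔Car 91 (Car 27→Route 1 327 km, Car 91→Route 5 294 km) adds 442.
Every other assignment is strictly worse.

Minimum total: 453 km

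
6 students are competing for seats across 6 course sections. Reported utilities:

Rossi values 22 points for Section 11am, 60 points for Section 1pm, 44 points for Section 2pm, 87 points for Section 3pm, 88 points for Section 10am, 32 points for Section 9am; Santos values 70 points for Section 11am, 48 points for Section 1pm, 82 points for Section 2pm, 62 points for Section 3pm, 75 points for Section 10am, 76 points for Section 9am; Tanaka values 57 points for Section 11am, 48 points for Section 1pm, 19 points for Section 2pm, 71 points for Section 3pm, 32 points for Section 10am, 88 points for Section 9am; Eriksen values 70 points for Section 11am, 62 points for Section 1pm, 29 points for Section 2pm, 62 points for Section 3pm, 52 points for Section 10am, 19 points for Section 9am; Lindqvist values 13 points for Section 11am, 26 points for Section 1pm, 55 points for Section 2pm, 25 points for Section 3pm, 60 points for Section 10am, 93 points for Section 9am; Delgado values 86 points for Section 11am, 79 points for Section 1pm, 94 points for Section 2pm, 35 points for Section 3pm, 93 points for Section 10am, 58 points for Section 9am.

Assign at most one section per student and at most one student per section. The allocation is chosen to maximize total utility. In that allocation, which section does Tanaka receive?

Tanaka receives Section 3pm.

This is the linear assignment problem.
Optimal: Rossi→Section 10am (88 points), Santos→Section 2pm (82 points), Tanaka→Section 3pm (71 points), Eriksen→Section 11am (70 points), Lindqvist→Section 9am (93 points), Delgado→Section 1pm (79 points) — total 88+82+71+70+93+79 = 483 points.
Column-greedy (each section in turn goes to its best remaining student) gives 465 points, worse by 18.
Swapping Santos↔Rossi (Santos→Section 10am 75 points, Rossi→Section 2pm 44 points) loses 51.
Tanaka's own top section is Section 9am (88 points), but forcing Tanaka→Section 9am and reassigning the rest optimally gives only 466 points — worse by 17.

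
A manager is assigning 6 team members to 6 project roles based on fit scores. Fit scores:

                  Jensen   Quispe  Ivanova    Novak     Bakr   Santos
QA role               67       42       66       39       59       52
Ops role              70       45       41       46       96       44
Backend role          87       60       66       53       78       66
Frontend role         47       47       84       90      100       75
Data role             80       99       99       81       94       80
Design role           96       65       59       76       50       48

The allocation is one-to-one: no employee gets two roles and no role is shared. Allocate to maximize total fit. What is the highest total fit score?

Optimal: Jensen→Design role (96 pts), Quispe→Data role (99 pts), Ivanova→QA role (66 pts), Novak→Frontend role (90 pts), Bakr→Ops role (96 pts), Santos→Backend role (66 pts) — total 96+99+66+90+96+66 = 513 pts.
Max-entry greedy (repeatedly take the single best remaining cell) gives 473 pts, worse by 40.
Next-best assignment: Jensen→Backend role, Quispe→Data role, Ivanova→QA role, Novak→Design role, Bakr→Ops role, Santos→Frontend role = 499 pts.
Every other assignment is strictly worse.

Maximum total: 513 pts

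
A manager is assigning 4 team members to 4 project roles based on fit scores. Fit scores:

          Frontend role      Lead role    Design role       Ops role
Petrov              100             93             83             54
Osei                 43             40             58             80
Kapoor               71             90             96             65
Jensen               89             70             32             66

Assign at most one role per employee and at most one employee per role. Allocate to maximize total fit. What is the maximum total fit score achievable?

Max total: 358 pts

This is the linear assignment problem.
Optimal: Petrov→Lead role (93 pts), Osei→Ops role (80 pts), Kapoor→Design role (96 pts), Jensen→Frontend role (89 pts) — total 93+80+96+89 = 358 pts.
Row-greedy (each employee in turn takes its best remaining role) gives 346 pts, worse by 12.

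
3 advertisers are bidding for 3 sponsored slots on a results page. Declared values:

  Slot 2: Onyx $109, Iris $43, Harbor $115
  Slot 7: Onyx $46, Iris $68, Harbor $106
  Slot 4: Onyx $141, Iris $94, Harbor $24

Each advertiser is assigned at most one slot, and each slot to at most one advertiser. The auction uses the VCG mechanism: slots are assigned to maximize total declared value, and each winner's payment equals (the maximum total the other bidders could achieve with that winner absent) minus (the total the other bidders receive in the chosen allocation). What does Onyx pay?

Efficient allocation: Onyx→Slot 4 ($141), Iris→Slot 7 ($68), Harbor→Slot 2 ($115); total welfare W = $324.
Onyx receives Slot 4 at value $141, so the others get W − 141 = $183.
Without Onyx: best allocation of the remaining 2 bidders over all 3 slots is Iris→Slot 4 ($94), Harbor→Slot 2 ($115), total $209.
VCG payment = (others' best without Onyx) − (others' welfare with Onyx) = 209 − 183 = $26.

Onyx pays $26.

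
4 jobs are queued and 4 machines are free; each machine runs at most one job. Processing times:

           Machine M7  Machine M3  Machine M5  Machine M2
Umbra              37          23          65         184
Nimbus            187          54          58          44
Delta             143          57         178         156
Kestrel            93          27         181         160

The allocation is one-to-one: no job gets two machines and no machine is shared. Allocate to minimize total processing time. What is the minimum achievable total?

Min total: 259 min

This is the linear assignment problem.
Optimal: Umbra→Machine M5 (65 min), Nimbus→Machine M2 (44 min), Delta→Machine M3 (57 min), Kestrel→Machine M7 (93 min) — total 65+44+57+93 = 259 min.
Checked against all permutations: 259 min is optimal.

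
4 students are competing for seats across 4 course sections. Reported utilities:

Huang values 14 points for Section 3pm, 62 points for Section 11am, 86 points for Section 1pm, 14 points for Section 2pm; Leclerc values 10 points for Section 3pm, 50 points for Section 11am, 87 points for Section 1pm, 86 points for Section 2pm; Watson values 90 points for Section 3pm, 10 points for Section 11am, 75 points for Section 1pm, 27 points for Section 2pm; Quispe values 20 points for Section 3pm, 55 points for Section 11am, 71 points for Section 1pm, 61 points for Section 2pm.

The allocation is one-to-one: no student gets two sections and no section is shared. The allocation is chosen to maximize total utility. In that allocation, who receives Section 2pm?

This is the linear assignment problem.
Optimal: Huang→Section 1pm (86 points), Leclerc→Section 2pm (86 points), Watson→Section 3pm (90 points), Quispe→Section 11am (55 points) — total 86+86+90+55 = 317 points.
Max-entry greedy (repeatedly take the single best remaining cell) gives 300 points, worse by 17.
Next-best assignment: Huang→Section 11am, Leclerc→Section 2pm, Watson→Section 3pm, Quispe→Section 1pm = 309 points.
Swapping Quispe↔Leclerc (Quispe→Section 2pm 61 points, Leclerc→Section 11am 50 points) loses 30.
Leclerc's own top section is Section 1pm (87 points), but forcing Leclerc→Section 1pm and reassigning the rest optimally gives only 300 points — worse by 17.

Leclerc receives Section 2pm.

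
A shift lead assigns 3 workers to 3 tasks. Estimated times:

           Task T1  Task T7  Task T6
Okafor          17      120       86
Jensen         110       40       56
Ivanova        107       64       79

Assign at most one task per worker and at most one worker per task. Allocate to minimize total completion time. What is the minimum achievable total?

This is the linear assignment problem.
Optimal: Okafor→Task T1 (17 min), Jensen→Task T7 (40 min), Ivanova→Task T6 (79 min) — total 17+40+79 = 136 min.

Min total: 136 min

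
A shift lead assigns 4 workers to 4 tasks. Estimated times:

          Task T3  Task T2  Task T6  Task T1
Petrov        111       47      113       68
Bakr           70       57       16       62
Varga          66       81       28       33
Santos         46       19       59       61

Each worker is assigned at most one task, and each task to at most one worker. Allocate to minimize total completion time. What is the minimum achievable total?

Minimum total: 142 min

This is a one-to-one assignment (minimum-cost bipartite matching).
Optimal: Petrov→Task T2 (47 min), Bakr→Task T6 (16 min), Varga→Task T1 (33 min), Santos→Task T3 (46 min) — total 47+16+33+46 = 142 min.
Next-best assignment: Petrov→Task T1, Bakr→Task T6, Varga→Task T3, Santos→Task T2 = 169 min.
Every other assignment is strictly worse.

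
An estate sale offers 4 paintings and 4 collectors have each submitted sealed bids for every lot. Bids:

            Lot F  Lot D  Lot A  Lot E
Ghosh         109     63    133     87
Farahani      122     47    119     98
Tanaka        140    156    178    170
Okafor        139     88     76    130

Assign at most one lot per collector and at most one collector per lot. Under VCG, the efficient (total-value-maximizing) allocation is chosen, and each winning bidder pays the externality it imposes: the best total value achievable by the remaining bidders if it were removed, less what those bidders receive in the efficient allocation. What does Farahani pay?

Farahani pays $23.

Efficient allocation: Ghosh→Lot A ($133), Farahani→Lot F ($122), Tanaka→Lot D ($156), Okafor→Lot E ($130); total welfare W = $541.
Farahani receives Lot F at value $122, so the others get W − 122 = $419.
Without Farahani: best allocation of the remaining 3 bidders over all 4 lots is Ghosh→Lot A ($133), Tanaka→Lot E ($170), Okafor→Lot F ($139), total $442.
VCG payment = (others' best without Farahani) − (others' welfare with Farahani) = 442 − 419 = $23.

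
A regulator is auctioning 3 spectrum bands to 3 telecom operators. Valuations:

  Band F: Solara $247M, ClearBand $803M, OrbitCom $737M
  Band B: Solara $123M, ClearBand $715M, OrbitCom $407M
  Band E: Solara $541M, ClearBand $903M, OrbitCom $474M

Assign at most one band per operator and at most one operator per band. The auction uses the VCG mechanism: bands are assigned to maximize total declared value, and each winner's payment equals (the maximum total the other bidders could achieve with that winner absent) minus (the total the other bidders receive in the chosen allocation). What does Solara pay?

Efficient allocation: Solara→Band E ($541M), ClearBand→Band B ($715M), OrbitCom→Band F ($737M); total welfare W = $1993M.
Solara receives Band E at value $541M, so the others get W − 541 = $1452M.
Without Solara: best allocation of the remaining 2 bidders over all 3 bands is ClearBand→Band E ($903M), OrbitCom→Band F ($737M), total $1640M.
VCG payment = (others' best without Solara) − (others' welfare with Solara) = 1640 − 1452 = $188M.

Solara pays $188M.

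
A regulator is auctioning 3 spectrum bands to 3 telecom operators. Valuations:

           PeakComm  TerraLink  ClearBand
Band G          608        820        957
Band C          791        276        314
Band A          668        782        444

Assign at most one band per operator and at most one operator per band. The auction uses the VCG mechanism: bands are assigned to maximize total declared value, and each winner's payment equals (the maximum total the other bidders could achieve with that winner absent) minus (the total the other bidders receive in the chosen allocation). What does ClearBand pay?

ClearBand pays $38M.

Efficient allocation: PeakComm→Band C ($791M), TerraLink→Band A ($782M), ClearBand→Band G ($957M); total welfare W = $2530M.
ClearBand receives Band G at value $957M, so the others get W − 957 = $1573M.
Without ClearBand: best allocation of the remaining 2 bidders over all 3 bands is PeakComm→Band C ($791M), TerraLink→Band G ($820M), total $1611M.
VCG payment = (others' best without ClearBand) − (others' welfare with ClearBand) = 1611 − 1573 = $38M.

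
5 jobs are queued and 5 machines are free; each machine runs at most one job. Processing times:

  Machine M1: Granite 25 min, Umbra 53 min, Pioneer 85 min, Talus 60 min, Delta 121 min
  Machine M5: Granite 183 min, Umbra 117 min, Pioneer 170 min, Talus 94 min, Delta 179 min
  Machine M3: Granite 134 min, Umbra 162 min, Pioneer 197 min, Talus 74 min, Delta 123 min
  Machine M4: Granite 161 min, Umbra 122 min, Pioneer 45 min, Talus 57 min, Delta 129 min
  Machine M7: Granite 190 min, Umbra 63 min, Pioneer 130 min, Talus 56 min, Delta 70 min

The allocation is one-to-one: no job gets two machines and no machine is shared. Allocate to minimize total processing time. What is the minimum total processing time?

Minimum total: 331 min

Optimal: Granite→Machine M1 (25 min), Umbra→Machine M5 (117 min), Pioneer→Machine M4 (45 min), Talus→Machine M3 (74 min), Delta→Machine M7 (70 min) — total 25+117+45+74+70 = 331 min.
Next-best assignment: Granite→Machine M1, Umbra→Machine M7, Pioneer→Machine M4, Talus→Machine M5, Delta→Machine M3 = 350 min.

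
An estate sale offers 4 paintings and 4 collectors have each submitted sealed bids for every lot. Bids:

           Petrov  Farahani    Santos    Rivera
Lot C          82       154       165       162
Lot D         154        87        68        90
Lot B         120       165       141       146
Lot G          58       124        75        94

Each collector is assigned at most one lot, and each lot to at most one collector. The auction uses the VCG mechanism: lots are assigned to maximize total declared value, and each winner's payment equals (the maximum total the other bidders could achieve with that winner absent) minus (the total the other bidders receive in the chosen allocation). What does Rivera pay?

Rivera pays $41.

Efficient allocation: Petrov→Lot D ($154), Farahani→Lot G ($124), Santos→Lot C ($165), Rivera→Lot B ($146); total welfare W = $589.
Rivera receives Lot B at value $146, so the others get W − 146 = $443.
Without Rivera: best allocation of the remaining 3 bidders over all 4 lots is Petrov→Lot D ($154), Farahani→Lot B ($165), Santos→Lot C ($165), total $484.
VCG payment = (others' best without Rivera) − (others' welfare with Rivera) = 484 − 443 = $41.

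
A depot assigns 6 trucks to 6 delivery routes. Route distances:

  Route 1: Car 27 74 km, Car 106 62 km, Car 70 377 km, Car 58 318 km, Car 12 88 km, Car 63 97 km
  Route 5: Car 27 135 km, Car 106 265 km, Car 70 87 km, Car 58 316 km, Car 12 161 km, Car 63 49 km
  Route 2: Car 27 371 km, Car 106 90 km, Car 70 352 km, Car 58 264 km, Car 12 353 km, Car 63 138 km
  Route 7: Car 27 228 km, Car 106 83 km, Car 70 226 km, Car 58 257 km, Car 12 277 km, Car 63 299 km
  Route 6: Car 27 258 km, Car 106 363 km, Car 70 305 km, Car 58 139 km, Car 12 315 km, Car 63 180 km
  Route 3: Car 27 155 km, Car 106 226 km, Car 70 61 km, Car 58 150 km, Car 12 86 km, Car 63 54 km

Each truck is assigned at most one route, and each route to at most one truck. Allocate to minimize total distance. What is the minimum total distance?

Minimum total: 607 km

Optimal: Car 27→Route 1 (74 km), Car 106→Route 7 (83 km), Car 70→Route 5 (87 km), Car 58→Route 6 (139 km), Car 12→Route 3 (86 km), Car 63→Route 2 (138 km) — total 74+83+87+139+86+138 = 607 km.
Min-entry greedy (repeatedly take the single cheapest remaining cell) gives 892 km, worse by 285.
Next-best assignment: Car 27→Route 5, Car 106→Route 7, Car 70→Route 3, Car 58→Route 6, Car 12→Route 1, Car 63→Route 2 = 644 km.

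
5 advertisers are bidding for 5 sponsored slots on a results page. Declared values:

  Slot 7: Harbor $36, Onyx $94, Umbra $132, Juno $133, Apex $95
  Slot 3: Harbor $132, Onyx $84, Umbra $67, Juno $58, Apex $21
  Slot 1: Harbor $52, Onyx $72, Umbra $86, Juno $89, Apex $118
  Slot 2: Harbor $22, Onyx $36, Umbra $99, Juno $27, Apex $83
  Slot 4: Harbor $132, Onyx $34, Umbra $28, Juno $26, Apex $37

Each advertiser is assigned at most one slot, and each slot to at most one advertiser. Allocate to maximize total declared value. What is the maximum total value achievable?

Max total: $566

This is the linear assignment problem.
Optimal: Harbor→Slot 4 ($132), Onyx→Slot 3 ($84), Umbra→Slot 2 ($99), Juno→Slot 7 ($133), Apex→Slot 1 ($118) — total 132+84+99+133+118 = $566.
Column-greedy (each slot in turn goes to its best remaining advertiser) gives $516, worse by 50.
No other one-to-one assignment exceeds $566.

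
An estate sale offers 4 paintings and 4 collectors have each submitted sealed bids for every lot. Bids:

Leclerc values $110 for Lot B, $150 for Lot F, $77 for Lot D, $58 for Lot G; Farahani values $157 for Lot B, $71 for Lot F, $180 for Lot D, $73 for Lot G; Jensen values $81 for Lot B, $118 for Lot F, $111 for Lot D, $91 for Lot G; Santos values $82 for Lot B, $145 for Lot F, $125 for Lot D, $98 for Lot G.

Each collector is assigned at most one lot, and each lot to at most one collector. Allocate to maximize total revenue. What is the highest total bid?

Max total: $526

Optimal: Leclerc→Lot B ($110), Farahani→Lot D ($180), Jensen→Lot G ($91), Santos→Lot F ($145) — total 110+180+91+145 = $526.
Next-best assignment: Leclerc→Lot F, Farahani→Lot B, Jensen→Lot G, Santos→Lot D = $523.
Swapping Farahani↔Leclerc (Farahani→Lot B $157, Leclerc→Lot D $77) loses 56.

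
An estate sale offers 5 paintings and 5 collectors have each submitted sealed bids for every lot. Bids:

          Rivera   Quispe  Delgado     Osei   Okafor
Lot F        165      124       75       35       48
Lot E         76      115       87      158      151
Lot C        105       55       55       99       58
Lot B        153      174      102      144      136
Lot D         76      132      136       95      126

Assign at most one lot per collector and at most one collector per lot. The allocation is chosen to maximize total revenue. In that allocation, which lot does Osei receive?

This is a one-to-one assignment (maximum-weight bipartite matching).
Optimal: Rivera→Lot F ($165), Quispe→Lot B ($174), Delgado→Lot D ($136), Osei→Lot C ($99), Okafor→Lot E ($151) — total 165+174+136+99+151 = $725.
Max-entry greedy (repeatedly take the single best remaining cell) gives $691, worse by 34.
Osei's own top lot is Lot E ($158), but forcing Osei→Lot E and reassigning the rest optimally gives only $691 — worse by 34.

Osei receives Lot C.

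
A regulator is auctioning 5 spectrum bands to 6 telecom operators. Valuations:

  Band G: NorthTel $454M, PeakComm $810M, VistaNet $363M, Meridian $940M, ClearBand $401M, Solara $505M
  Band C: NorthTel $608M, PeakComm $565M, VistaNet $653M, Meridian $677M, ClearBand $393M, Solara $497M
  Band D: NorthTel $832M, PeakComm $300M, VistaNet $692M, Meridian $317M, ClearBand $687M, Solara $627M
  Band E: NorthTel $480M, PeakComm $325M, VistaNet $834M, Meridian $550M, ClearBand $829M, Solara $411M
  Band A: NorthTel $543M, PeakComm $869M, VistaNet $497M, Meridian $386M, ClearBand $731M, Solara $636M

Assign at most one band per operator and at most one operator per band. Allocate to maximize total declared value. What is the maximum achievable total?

Maximum total: $4123M

Optimal: Meridian→Band G ($940M), VistaNet→Band C ($653M), NorthTel→Band D ($832M), ClearBand→Band E ($829M), PeakComm→Band A ($869M) — total 940+653+832+829+869 = $4123M.
Row-greedy (each operator in turn takes its best remaining band) gives $3868M, worse by 255.
Next-best assignment: Meridian→Band G, Solara→Band C, NorthTel→Band D, VistaNet→Band E, PeakComm→Band A = $3972M.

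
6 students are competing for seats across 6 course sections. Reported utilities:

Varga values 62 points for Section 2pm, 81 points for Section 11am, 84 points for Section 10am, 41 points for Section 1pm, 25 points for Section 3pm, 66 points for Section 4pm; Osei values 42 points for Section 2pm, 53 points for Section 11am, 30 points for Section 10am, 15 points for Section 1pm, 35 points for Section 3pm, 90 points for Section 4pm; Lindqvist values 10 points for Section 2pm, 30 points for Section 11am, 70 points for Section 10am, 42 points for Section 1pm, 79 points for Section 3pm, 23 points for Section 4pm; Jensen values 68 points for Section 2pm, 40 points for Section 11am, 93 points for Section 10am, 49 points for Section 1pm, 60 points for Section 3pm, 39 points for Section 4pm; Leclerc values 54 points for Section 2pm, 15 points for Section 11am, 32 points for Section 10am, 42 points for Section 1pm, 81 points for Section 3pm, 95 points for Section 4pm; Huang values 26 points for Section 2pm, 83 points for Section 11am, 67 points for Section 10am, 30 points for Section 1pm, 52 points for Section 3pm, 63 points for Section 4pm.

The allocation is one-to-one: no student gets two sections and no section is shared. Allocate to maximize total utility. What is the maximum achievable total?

Optimal: Varga→Section 2pm (62 points), Osei→Section 4pm (90 points), Lindqvist→Section 1pm (42 points), Jensen→Section 10am (93 points), Leclerc→Section 3pm (81 points), Huang→Section 11am (83 points) — total 62+90+42+93+81+83 = 451 points.
Column-greedy (each section in turn goes to its best remaining student) gives 448 points, worse by 3.
Checked against all permutations: 451 points is optimal.

Maximum total: 451 points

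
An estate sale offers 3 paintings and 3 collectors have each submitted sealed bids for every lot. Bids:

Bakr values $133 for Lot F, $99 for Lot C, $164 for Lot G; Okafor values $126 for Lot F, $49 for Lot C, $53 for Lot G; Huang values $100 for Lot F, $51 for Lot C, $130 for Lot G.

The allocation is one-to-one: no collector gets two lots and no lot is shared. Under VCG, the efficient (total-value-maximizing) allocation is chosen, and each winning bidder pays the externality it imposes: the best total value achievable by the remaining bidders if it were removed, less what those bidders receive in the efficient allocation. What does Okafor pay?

Okafor pays $35.

Efficient allocation: Bakr→Lot C ($99), Okafor→Lot F ($126), Huang→Lot G ($130); total welfare W = $355.
Okafor receives Lot F at value $126, so the others get W − 126 = $229.
Without Okafor: best allocation of the remaining 2 bidders over all 3 lots is Bakr→Lot G ($164), Huang→Lot F ($100), total $264.
VCG payment = (others' best without Okafor) − (others' welfare with Okafor) = 264 − 229 = $35.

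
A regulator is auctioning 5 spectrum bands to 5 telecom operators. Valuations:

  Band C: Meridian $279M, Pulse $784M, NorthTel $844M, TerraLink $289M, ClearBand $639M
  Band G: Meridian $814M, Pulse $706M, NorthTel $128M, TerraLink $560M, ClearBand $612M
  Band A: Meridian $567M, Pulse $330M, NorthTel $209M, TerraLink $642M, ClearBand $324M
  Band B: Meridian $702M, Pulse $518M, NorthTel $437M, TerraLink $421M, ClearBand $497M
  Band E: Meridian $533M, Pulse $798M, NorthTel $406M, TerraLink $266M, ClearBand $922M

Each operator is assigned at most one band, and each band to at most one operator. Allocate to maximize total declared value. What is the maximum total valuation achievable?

This is the linear assignment problem.
Optimal: Meridian→Band B ($702M), Pulse→Band G ($706M), NorthTel→Band C ($844M), TerraLink→Band A ($642M), ClearBand→Band E ($922M) — total 702+706+844+642+922 = $3816M.
Swapping NorthTel↔Pulse (NorthTel→Band G $128M, Pulse→Band C $784M) loses 638.
No other one-to-one assignment exceeds $3816M.

Max total: $3816M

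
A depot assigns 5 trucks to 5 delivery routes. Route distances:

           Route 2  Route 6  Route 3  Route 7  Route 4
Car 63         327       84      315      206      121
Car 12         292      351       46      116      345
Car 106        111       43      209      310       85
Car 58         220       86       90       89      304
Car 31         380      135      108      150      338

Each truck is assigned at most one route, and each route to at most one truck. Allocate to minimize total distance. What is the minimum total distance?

Minimum total: 502 km

This is the linear assignment problem.
Optimal: Car 63→Route 4 (121 km), Car 12→Route 3 (46 km), Car 106→Route 2 (111 km), Car 58→Route 7 (89 km), Car 31→Route 6 (135 km) — total 121+46+111+89+135 = 502 km.
Next-best assignment: Car 63→Route 4, Car 12→Route 3, Car 106→Route 2, Car 58→Route 6, Car 31→Route 7 = 514 km.
Swapping Car 58↔Car 106 (Car 58→Route 2 220 km, Car 106→Route 7 310 km) adds 330.
Checked against all permutations: 502 km is optimal.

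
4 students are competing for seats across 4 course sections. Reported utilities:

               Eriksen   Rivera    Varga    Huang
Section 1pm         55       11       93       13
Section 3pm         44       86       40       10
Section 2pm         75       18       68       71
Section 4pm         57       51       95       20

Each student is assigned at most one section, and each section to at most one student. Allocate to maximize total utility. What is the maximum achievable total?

Max total: 307 points

Treat this as an assignment problem: match each student to one section.
Optimal: Eriksen→Section 1pm (55 points), Rivera→Section 3pm (86 points), Varga→Section 4pm (95 points), Huang→Section 2pm (71 points) — total 55+86+95+71 = 307 points.
Max-entry greedy (repeatedly take the single best remaining cell) gives 269 points, worse by 38.
No other one-to-one assignment exceeds 307 points.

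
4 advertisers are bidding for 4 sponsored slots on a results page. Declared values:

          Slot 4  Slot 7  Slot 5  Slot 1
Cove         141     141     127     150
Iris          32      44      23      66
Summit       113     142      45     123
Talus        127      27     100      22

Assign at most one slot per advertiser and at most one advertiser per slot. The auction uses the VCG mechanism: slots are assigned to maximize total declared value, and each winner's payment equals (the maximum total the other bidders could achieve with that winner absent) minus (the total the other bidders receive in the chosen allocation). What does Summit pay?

Summit pays $14.

Efficient allocation: Cove→Slot 5 ($127), Iris→Slot 1 ($66), Summit→Slot 7 ($142), Talus→Slot 4 ($127); total welfare W = $462.
Summit receives Slot 7 at value $142, so the others get W − 142 = $320.
Without Summit: best allocation of the remaining 3 bidders over all 4 slots is Cove→Slot 7 ($141), Iris→Slot 1 ($66), Talus→Slot 4 ($127), total $334.
VCG payment = (others' best without Summit) − (others' welfare with Summit) = 334 − 320 = $14.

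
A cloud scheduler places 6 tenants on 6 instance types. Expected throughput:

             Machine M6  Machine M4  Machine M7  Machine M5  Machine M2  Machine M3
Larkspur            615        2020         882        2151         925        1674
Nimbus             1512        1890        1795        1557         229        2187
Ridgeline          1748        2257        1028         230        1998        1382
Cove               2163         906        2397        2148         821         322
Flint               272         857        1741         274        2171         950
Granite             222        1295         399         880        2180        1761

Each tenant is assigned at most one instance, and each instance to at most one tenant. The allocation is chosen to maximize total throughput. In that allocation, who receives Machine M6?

Cove receives Machine M6.

Optimal: Larkspur→Machine M5 (2151 ops/s), Nimbus→Machine M3 (2187 ops/s), Ridgeline→Machine M4 (2257 ops/s), Cove→Machine M6 (2163 ops/s), Flint→Machine M7 (1741 ops/s), Granite→Machine M2 (2180 ops/s) — total 2151+2187+2257+2163+1741+2180 = 12679 ops/s.
Row-greedy (each tenant in turn takes its best remaining instance) gives 11385 ops/s, worse by 1294.
Cove's own top instance is Machine M7 (2397 ops/s), but forcing Cove→Machine M7 and reassigning the rest optimally gives only 12249 ops/s — worse by 430.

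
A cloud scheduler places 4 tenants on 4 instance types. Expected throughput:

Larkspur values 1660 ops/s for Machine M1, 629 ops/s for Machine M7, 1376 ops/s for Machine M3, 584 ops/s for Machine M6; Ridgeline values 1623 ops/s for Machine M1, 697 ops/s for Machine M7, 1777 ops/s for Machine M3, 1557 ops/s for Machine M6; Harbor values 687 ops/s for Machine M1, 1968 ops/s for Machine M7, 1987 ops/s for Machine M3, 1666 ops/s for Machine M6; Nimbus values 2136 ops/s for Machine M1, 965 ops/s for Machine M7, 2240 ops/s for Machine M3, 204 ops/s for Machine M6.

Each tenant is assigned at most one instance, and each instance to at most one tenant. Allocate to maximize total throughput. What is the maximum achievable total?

Treat this as an assignment problem: match each tenant to one instance.
Optimal: Larkspur→Machine M1 (1660 ops/s), Ridgeline→Machine M6 (1557 ops/s), Harbor→Machine M7 (1968 ops/s), Nimbus→Machine M3 (2240 ops/s) — total 1660+1557+1968+2240 = 7425 ops/s.
Next-best assignment: Larkspur→Machine M3, Ridgeline→Machine M6, Harbor→Machine M7, Nimbus→Machine M1 = 7037 ops/s.

Maximum total: 7425 ops/s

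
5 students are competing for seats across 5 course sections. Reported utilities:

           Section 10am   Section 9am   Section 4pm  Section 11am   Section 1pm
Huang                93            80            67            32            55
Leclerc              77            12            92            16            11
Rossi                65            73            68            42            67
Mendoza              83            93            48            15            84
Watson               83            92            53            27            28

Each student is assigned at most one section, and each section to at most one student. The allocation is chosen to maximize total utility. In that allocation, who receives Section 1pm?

Mendoza receives Section 1pm.

Optimal: Huang→Section 10am (93 points), Leclerc→Section 4pm (92 points), Rossi→Section 11am (42 points), Mendoza→Section 1pm (84 points), Watson→Section 9am (92 points) — total 93+92+42+84+92 = 403 points.
Column-greedy (each section in turn goes to its best remaining student) gives 348 points, worse by 55.
Swapping Rossi↔Huang (Rossi→Section 10am 65 points, Huang→Section 11am 32 points) loses 38.
Checked against all permutations: 403 points is optimal.
Mendoza's own top section is Section 9am (93 points), but forcing Mendoza→Section 9am and reassigning the rest optimally gives only 372 points — worse by 31.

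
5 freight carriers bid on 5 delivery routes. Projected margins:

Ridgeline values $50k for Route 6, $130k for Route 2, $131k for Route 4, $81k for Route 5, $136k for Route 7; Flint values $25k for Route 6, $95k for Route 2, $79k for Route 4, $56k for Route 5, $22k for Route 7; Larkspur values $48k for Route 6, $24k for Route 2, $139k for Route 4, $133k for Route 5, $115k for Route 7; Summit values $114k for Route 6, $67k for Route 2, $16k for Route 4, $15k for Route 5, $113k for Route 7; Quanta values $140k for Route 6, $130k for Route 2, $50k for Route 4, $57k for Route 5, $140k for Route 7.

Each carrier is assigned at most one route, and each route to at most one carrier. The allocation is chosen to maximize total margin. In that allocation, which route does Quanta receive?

This is a one-to-one assignment (maximum-weight bipartite matching).
Optimal: Ridgeline→Route 4 ($131k), Flint→Route 2 ($95k), Larkspur→Route 5 ($133k), Summit→Route 6 ($114k), Quanta→Route 7 ($140k) — total 131+95+133+114+140 = $613k.
Row-greedy (each carrier in turn takes its best remaining route) gives $541k, worse by 72.
Next-best assignment: Ridgeline→Route 4, Flint→Route 2, Larkspur→Route 5, Summit→Route 7, Quanta→Route 6 = $612k.
Quanta's own top route is Route 6 ($140k), but forcing Quanta→Route 6 and reassigning the rest optimally gives only $612k — worse by 1.

Quanta receives Route 7.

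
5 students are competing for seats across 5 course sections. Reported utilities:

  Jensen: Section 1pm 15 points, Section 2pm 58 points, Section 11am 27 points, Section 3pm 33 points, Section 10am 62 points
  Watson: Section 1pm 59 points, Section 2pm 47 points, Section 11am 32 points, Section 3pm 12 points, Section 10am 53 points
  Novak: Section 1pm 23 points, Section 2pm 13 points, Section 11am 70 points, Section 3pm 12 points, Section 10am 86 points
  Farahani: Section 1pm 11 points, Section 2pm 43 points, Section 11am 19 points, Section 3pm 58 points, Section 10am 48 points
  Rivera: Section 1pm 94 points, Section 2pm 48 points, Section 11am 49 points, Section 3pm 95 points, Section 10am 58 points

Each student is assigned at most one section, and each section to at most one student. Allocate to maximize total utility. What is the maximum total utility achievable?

Max total: 333 points

This is the linear assignment problem.
Optimal: Jensen→Section 2pm (58 points), Watson→Section 10am (53 points), Novak→Section 11am (70 points), Farahani→Section 3pm (58 points), Rivera→Section 1pm (94 points) — total 58+53+70+58+94 = 333 points.
Max-entry greedy (repeatedly take the single best remaining cell) gives 317 points, worse by 16.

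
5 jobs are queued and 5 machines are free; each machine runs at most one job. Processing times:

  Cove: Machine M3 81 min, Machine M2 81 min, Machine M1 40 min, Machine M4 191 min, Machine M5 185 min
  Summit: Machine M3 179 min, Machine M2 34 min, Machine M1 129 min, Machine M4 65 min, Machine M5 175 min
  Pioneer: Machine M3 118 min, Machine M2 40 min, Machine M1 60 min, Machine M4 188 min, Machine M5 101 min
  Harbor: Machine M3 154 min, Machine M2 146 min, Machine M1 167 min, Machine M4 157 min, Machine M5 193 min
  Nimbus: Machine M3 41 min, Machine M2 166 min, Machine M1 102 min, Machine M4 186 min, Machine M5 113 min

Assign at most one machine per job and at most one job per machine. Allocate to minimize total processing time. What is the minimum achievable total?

Optimal: Cove→Machine M1 (40 min), Summit→Machine M2 (34 min), Pioneer→Machine M5 (101 min), Harbor→Machine M4 (157 min), Nimbus→Machine M3 (41 min) — total 40+34+101+157+41 = 373 min.
Swapping Nimbus↔Pioneer (Nimbus→Machine M5 113 min, Pioneer→Machine M3 118 min) adds 89.

Min total: 373 min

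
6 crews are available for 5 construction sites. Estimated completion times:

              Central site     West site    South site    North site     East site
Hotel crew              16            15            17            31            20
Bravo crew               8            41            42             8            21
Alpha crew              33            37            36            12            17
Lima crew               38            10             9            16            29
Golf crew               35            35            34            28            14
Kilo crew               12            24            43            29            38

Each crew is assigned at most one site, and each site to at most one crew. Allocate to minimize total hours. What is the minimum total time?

Minimum total: 58 hours

This is the linear assignment problem.
Optimal: Bravo crew→Central site (8 hours), Hotel crew→West site (15 hours), Lima crew→South site (9 hours), Alpha crew→North site (12 hours), Golf crew→East site (14 hours) — total 8+15+9+12+14 = 58 hours.
Column-greedy (each site in turn goes to its cheapest remaining crew) gives 61 hours, worse by 3.
No other one-to-one assignment undercuts 58 hours.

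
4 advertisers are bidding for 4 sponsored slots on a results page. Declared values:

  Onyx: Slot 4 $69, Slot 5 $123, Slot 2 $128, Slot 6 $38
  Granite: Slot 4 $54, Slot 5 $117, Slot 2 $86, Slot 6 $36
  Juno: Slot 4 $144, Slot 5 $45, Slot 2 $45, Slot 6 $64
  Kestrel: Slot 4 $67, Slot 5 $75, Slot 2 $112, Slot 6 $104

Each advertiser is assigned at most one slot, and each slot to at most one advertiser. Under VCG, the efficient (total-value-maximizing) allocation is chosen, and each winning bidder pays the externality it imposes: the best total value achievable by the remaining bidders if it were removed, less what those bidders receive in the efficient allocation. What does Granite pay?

Efficient allocation: Onyx→Slot 2 ($128), Granite→Slot 5 ($117), Juno→Slot 4 ($144), Kestrel→Slot 6 ($104); total welfare W = $493.
Granite receives Slot 5 at value $117, so the others get W − 117 = $376.
Without Granite: best allocation of the remaining 3 bidders over all 4 slots is Onyx→Slot 5 ($123), Juno→Slot 4 ($144), Kestrel→Slot 2 ($112), total $379.
VCG payment = (others' best without Granite) − (others' welfare with Granite) = 379 − 376 = $3.

Granite pays $3.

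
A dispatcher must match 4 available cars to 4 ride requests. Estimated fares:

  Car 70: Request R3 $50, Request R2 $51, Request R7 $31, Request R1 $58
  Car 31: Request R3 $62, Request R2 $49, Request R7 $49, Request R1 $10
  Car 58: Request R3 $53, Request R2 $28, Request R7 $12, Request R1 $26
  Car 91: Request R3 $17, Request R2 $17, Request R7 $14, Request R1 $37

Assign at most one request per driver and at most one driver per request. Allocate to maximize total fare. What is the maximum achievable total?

Max total: $190

Optimal: Car 70→Request R2 ($51), Car 31→Request R7 ($49), Car 58→Request R3 ($53), Car 91→Request R1 ($37) — total 51+49+53+37 = $190.
Max-entry greedy (repeatedly take the single best remaining cell) gives $162, worse by 28.
Every other assignment is strictly worse.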